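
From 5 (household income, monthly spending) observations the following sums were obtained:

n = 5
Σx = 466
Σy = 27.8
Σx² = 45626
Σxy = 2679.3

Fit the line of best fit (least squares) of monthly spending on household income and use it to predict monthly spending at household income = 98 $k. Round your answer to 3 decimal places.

5.753

Sxx = Σx² − (Σx)²/n = 45626 − 43431.2 = 2194.8
Sxy = Σxy − (Σx)(Σy)/n = 2679.3 − 2590.96 = 88.34
b = Sxy/Sxx = 88.34/2194.8 = 0.040250
a = ȳ − b·x̄ = 5.56 − 0.040250·93.2 = 1.808730
ŷ(98) = a + b·98 = 1.808730 + 0.040250·98 = 5.753198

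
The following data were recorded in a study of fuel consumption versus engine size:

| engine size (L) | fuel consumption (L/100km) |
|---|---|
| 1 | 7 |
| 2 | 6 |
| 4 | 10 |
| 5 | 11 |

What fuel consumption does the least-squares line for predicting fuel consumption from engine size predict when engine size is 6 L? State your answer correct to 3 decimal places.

n = 4, Σx = 12, Σy = 34, Σxy = 114, Σx² = 46
Sxx = Σx² − (Σx)²/n = 46 − 36 = 10
Sxy = Σxy − (Σx)(Σy)/n = 114 − 102 = 12
b = Sxy/Sxx = 12/10 = 1.2
a = ȳ − b·x̄ = 8.5 − 1.2·3 = 4.9
ŷ(6) = a + b·6 = 4.9 + 1.2·6 = 12.1

12.100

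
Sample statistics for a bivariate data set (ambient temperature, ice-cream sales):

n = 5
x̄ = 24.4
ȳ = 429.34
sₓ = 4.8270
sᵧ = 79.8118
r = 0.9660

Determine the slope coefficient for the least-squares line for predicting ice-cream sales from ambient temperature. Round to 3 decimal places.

b = r · sᵧ/sₓ = 0.966 · 79.8118/4.827 = 15.972281

15.972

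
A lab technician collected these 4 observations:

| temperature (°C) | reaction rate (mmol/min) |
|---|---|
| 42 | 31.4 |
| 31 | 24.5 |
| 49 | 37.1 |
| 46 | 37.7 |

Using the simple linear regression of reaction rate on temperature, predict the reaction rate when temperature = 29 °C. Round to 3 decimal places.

22.820

n = 4, Σx = 168, Σy = 130.7, Σxy = 5630.4, Σx² = 7242
Sxx = Σx² − (Σx)²/n = 7242 − 7056 = 186
Sxy = Σxy − (Σx)(Σy)/n = 5630.4 − 5489.4 = 141
b = Sxy/Sxx = 141/186 = 0.758065
a = ȳ − b·x̄ = 32.675 − 0.758065·42 = 0.836290
ŷ(29) = a + b·29 = 0.836290 + 0.758065·29 = 22.820161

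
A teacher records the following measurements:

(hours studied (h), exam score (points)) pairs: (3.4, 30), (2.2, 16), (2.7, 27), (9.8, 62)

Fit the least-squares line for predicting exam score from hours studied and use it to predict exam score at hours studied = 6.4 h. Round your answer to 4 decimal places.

n = 4, Σx = 18.1, Σy = 135, Σxy = 817.7, Σx² = 119.73
Sxx = Σx² − (Σx)²/n = 119.73 − 81.9025 = 37.8275
Sxy = Σxy − (Σx)(Σy)/n = 817.7 − 610.875 = 206.825
b = Sxy/Sxx = 206.825/37.8275 = 5.467583
a = ȳ − b·x̄ = 33.75 − 5.467583·4.525 = 9.009186
ŷ(6.4) = a + b·6.4 = 9.009186 + 5.467583·6.4 = 44.001718

44.0017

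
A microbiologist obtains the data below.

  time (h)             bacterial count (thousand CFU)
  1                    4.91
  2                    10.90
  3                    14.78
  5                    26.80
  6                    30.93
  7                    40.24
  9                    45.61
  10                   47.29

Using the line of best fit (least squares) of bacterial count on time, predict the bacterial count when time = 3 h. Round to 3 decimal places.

n = 8, Σx = 43, Σy = 221.46, Σxy = 1555.7, Σx² = 305
Sxx = Σx² − (Σx)²/n = 305 − 231.125 = 73.875
Sxy = Σxy − (Σx)(Σy)/n = 1555.7 − 1190.3475 = 365.3525
b = Sxy/Sxx = 365.3525/73.875 = 4.945550
a = ȳ − b·x̄ = 27.6825 − 4.945550·5.375 = 1.100169
ŷ(3) = a + b·3 = 1.100169 + 4.945550·3 = 15.936819

15.937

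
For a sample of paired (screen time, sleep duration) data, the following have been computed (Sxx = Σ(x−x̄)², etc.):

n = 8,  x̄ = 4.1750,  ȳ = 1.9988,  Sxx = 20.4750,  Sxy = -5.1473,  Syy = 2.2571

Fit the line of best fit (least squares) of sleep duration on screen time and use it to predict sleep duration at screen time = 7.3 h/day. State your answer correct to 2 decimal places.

b = Sxy/Sxx = -5.1473/20.475 = -0.251394
a = ȳ − b·x̄ = 1.9988 − (-0.251394)·4.175 = 3.048372
ŷ(7.3) = a + b·7.3 = 3.048372 + (-0.251394)·7.3 = 1.213193

1.21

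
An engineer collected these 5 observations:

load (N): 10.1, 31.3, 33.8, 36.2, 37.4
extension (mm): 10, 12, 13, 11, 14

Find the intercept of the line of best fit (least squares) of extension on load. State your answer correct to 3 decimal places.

8.924

n = 5, Σx = 148.8, Σy = 60, Σxy = 1837.8, Σx² = 4933.34
Sxx = Σx² − (Σx)²/n = 4933.34 − 4428.288 = 505.052
Sxy = Σxy − (Σx)(Σy)/n = 1837.8 − 1785.6 = 52.2
b = Sxy/Sxx = 52.2/505.052 = 0.103356
a = ȳ − b·x̄ = 12 − 0.103356·29.76 = 8.924135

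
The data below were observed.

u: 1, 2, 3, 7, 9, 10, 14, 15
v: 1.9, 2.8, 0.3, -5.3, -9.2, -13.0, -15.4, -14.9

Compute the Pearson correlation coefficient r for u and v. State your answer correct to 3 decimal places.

-0.978

n = 8, Σx = 61, Σy = -52.8, Σxy = -680.6, Σx² = 665, Σy² = 752.44
Sxx = Σx² − (Σx)²/n = 665 − 465.125 = 199.875
Sxy = Σxy − (Σx)(Σy)/n = -680.6 − (-402.6) = -278
Syy = Σy² − (Σy)²/n = 752.44 − 348.48 = 403.96
r = Sxy/√(Sxx·Syy) = -278/√(80741.505) = -278/284.150497 = -0.978355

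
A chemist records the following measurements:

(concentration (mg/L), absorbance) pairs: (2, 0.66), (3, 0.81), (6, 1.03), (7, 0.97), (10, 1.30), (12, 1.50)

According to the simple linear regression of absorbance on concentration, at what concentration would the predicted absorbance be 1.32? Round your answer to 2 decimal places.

n = 6, Σx = 40, Σy = 6.27, Σxy = 47.72, Σx² = 342
Sxx = Σx² − (Σx)²/n = 342 − 266.666667 = 75.333333
Sxy = Σxy − (Σx)(Σy)/n = 47.72 − 41.8 = 5.92
b = Sxy/Sxx = 5.92/75.333333 = 0.078584
a = ȳ − b·x̄ = 1.045 − 0.078584·6.666667 = 0.521106
Set a + b·x = 1.32: x = (1.32 − 0.521106) / 0.078584 = 10.166104

10.17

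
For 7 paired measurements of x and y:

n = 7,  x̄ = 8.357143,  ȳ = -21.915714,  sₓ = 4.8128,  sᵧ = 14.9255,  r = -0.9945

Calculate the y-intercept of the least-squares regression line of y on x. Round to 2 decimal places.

b = r · sᵧ/sₓ = -0.9945 · 14.9255/4.8128 = -3.084153
a = ȳ − b·x̄ = -21.915714 − (-3.084153)·8.357143 = 3.858991

3.86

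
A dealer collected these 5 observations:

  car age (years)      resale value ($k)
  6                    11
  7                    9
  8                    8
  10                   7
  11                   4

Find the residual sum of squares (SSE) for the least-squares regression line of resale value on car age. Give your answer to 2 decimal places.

2.13

n = 5, Σx = 42, Σy = 39, Σxy = 307, Σx² = 370, Σy² = 331
Sxx = Σx² − (Σx)²/n = 370 − 352.8 = 17.2
Sxy = Σxy − (Σx)(Σy)/n = 307 − 327.6 = -20.6
Syy = Σy² − (Σy)²/n = 331 − 304.2 = 26.8
b = Sxy/Sxx = -20.6/17.2 = -1.197674
SSE = Syy − b·Sxy = 26.8 − (-1.197674)·(-20.6) = 2.127907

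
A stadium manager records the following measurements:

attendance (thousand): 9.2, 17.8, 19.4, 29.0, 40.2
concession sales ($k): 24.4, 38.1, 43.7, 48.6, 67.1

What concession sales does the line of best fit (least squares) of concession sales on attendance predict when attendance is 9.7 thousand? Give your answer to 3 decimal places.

27.028

n = 5, Σx = 115.6, Σy = 221.9, Σxy = 5857.26, Σx² = 3234.88
Sxx = Σx² − (Σx)²/n = 3234.88 − 2672.672 = 562.208
Sxy = Σxy − (Σx)(Σy)/n = 5857.26 − 5130.328 = 726.932
b = Sxy/Sxx = 726.932/562.208 = 1.292995
a = ȳ − b·x̄ = 44.38 − 1.292995·23.12 = 14.485961
ŷ(9.7) = a + b·9.7 = 14.485961 + 1.292995·9.7 = 27.028010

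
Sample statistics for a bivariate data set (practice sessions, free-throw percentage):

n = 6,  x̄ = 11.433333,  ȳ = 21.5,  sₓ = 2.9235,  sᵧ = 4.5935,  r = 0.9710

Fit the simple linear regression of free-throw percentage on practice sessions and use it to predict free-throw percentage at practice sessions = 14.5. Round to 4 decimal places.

b = r · sᵧ/sₓ = 0.971 · 4.5935/2.9235 = 1.525667
a = ȳ − b·x̄ = 21.5 − 1.525667·11.433333 = 4.056537
ŷ(14.5) = a + b·14.5 = 4.056537 + 1.525667·14.5 = 26.178714

26.1787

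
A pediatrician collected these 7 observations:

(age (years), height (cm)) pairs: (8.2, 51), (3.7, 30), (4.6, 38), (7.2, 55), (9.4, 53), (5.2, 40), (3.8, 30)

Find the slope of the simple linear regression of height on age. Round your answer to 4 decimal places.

n = 7, Σx = 42.1, Σy = 297, Σxy = 1920.2, Σx² = 283.77
Sxx = Σx² − (Σx)²/n = 283.77 − 253.201429 = 30.568571
Sxy = Σxy − (Σx)(Σy)/n = 1920.2 − 1786.242857 = 133.957143
b = Sxy/Sxx = 133.957143/30.568571 = 4.382185

4.3822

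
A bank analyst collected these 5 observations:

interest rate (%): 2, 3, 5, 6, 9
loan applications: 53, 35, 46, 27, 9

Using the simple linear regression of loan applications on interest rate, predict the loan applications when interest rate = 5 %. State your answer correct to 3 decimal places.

34.000

n = 5, Σx = 25, Σy = 170, Σxy = 684, Σx² = 155
Sxx = Σx² − (Σx)²/n = 155 − 125 = 30
Sxy = Σxy − (Σx)(Σy)/n = 684 − 850 = -166
b = Sxy/Sxx = -166/30 = -5.533333
a = ȳ − b·x̄ = 34 − (-5.533333)·5 = 61.666667
ŷ(5) = a + b·5 = 61.666667 + (-5.533333)·5 = 34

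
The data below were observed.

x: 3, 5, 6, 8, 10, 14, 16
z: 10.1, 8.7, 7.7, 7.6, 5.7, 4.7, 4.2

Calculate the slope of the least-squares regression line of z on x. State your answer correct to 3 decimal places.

n = 7, Σx = 62, Σy = 48.7, Σxy = 370.8, Σx² = 686
Sxx = Σx² − (Σx)²/n = 686 − 549.142857 = 136.857143
Sxy = Σxy − (Σx)(Σy)/n = 370.8 − 431.342857 = -60.542857
b = Sxy/Sxx = -60.542857/136.857143 = -0.442380

-0.442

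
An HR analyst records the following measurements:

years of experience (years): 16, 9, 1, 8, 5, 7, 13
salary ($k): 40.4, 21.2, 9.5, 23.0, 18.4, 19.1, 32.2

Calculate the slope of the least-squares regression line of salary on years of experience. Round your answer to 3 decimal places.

n = 7, Σx = 59, Σy = 163.8, Σxy = 1675, Σx² = 645
Sxx = Σx² − (Σx)²/n = 645 − 497.285714 = 147.714286
Sxy = Σxy − (Σx)(Σy)/n = 1675 − 1380.6 = 294.4
b = Sxy/Sxx = 294.4/147.714286 = 1.993037

1.993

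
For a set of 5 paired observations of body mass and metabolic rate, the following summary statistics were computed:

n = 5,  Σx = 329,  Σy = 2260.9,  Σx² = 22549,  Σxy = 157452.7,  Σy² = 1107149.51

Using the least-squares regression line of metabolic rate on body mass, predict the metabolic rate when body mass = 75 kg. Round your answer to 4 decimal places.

540.8861

Sxx = Σx² − (Σx)²/n = 22549 − 21648.2 = 900.8
Sxy = Σxy − (Σx)(Σy)/n = 157452.7 − 148767.22 = 8685.48
b = Sxy/Sxx = 8685.48/900.8 = 9.641963
a = ȳ − b·x̄ = 452.18 − 9.641963·65.8 = -182.261146
ŷ(75) = a + b·75 = -182.261146 + 9.641963·75 = 540.886057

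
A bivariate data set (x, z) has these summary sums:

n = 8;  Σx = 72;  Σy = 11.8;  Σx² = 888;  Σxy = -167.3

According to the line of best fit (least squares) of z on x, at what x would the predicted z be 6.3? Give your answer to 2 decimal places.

4.77

Sxx = Σx² − (Σx)²/n = 888 − 648 = 240
Sxy = Σxy − (Σx)(Σy)/n = -167.3 − 106.2 = -273.5
b = Sxy/Sxx = -273.5/240 = -1.139583
a = ȳ − b·x̄ = 1.475 − (-1.139583)·9 = 11.73125
Set a + b·x = 6.3: x = (6.3 − 11.73125) / (-1.139583) = 4.765996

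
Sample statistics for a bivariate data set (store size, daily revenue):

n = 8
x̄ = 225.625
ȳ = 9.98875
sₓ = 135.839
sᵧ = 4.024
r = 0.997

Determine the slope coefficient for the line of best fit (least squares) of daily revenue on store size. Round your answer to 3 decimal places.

b = r · sᵧ/sₓ = 0.997 · 4.024/135.839 = 0.029534

0.030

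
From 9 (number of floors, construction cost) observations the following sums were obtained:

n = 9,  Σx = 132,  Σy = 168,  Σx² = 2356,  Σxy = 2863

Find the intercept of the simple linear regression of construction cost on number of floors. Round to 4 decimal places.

Sxx = Σx² − (Σx)²/n = 2356 − 1936 = 420
Sxy = Σxy − (Σx)(Σy)/n = 2863 − 2464 = 399
b = Sxy/Sxx = 399/420 = 0.95
a = ȳ − b·x̄ = 18.666667 − 0.95·14.666667 = 4.733333

4.7333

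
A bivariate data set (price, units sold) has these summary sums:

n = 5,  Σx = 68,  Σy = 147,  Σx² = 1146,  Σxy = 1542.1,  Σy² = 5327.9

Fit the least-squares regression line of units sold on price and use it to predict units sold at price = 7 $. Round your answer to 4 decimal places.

43.0386

Sxx = Σx² − (Σx)²/n = 1146 − 924.8 = 221.2
Sxy = Σxy − (Σx)(Σy)/n = 1542.1 − 1999.2 = -457.1
b = Sxy/Sxx = -457.1/221.2 = -2.066456
a = ȳ − b·x̄ = 29.4 − (-2.066456)·13.6 = 57.503797
ŷ(7) = a + b·7 = 57.503797 + (-2.066456)·7 = 43.038608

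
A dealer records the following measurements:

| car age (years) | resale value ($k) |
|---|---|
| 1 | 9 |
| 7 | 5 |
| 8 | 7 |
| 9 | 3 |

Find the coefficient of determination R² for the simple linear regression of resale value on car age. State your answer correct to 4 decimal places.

n = 4, Σx = 25, Σy = 24, Σxy = 127, Σx² = 195, Σy² = 164
Sxx = Σx² − (Σx)²/n = 195 − 156.25 = 38.75
Sxy = Σxy − (Σx)(Σy)/n = 127 − 150 = -23
Syy = Σy² − (Σy)²/n = 164 − 144 = 20
R² = Sxy²/(Sxx·Syy) = (-23)²/(38.75·20) = 0.682581

0.6826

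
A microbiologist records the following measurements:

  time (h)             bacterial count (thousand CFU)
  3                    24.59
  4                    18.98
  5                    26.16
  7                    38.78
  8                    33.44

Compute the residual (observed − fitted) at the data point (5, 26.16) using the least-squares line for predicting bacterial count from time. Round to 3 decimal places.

n = 5, Σx = 27, Σy = 141.95, Σxy = 819.47, Σx² = 163
Sxx = Σx² − (Σx)²/n = 163 − 145.8 = 17.2
Sxy = Σxy − (Σx)(Σy)/n = 819.47 − 766.53 = 52.94
b = Sxy/Sxx = 52.94/17.2 = 3.077907
a = ȳ − b·x̄ = 28.39 − 3.077907·5.4 = 11.769302
ŷ(5) = 11.769302 + 3.077907·5 = 27.158837
residual = y − ŷ = 26.16 − 27.158837 = -0.998837

-0.999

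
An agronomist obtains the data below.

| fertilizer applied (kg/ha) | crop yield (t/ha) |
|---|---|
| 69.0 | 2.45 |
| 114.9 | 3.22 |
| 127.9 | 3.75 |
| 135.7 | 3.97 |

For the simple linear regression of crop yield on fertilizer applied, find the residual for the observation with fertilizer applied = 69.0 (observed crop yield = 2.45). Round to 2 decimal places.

0.06

n = 4, Σx = 447.5, Σy = 13.39, Σxy = 1557.382, Σx² = 52735.91
Sxx = Σx² − (Σx)²/n = 52735.91 − 50064.0625 = 2671.8475
Sxy = Σxy − (Σx)(Σy)/n = 1557.382 − 1498.00625 = 59.37575
b = Sxy/Sxx = 59.37575/2671.8475 = 0.022223
a = ȳ − b·x̄ = 3.3475 − 0.022223·111.875 = 0.861332
ŷ(69.0) = 0.861332 + 0.022223·69 = 2.394700
residual = y − ŷ = 2.45 − 2.394700 = 0.055300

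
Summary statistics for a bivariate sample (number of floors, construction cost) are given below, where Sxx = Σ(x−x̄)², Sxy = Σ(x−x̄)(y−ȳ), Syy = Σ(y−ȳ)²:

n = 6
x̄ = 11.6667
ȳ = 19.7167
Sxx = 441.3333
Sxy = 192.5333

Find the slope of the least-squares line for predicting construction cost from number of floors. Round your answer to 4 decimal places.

0.4363

b = Sxy/Sxx = 192.5333/441.3333 = 0.436254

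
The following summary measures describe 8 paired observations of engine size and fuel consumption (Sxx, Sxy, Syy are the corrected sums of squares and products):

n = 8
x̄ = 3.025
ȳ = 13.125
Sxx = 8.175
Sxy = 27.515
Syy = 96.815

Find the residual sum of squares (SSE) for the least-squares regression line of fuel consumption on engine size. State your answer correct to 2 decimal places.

4.21

b = Sxy/Sxx = 27.515/8.175 = 3.365749
SSE = Syy − b·Sxy = 96.815 − 3.365749·27.515 = 4.206410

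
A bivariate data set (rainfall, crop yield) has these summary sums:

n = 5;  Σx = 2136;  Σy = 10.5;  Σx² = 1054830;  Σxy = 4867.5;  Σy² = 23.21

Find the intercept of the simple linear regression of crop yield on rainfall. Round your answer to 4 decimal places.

Sxx = Σx² − (Σx)²/n = 1054830 − 912499.2 = 142330.8
Sxy = Σxy − (Σx)(Σy)/n = 4867.5 − 4485.6 = 381.9
b = Sxy/Sxx = 381.9/142330.8 = 0.002683
a = ȳ − b·x̄ = 2.1 − 0.002683·427.2 = 0.953743

0.9537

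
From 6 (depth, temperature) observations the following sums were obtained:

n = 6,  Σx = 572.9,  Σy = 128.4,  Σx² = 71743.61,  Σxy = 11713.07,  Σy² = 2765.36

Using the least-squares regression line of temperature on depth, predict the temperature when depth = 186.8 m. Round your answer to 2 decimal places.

18.47

Sxx = Σx² − (Σx)²/n = 71743.61 − 54702.401667 = 17041.208333
Sxy = Σxy − (Σx)(Σy)/n = 11713.07 − 12260.06 = -546.99
b = Sxy/Sxx = -546.99/17041.208333 = -0.032098
a = ȳ − b·x̄ = 21.4 − (-0.032098)·95.483333 = 24.464831
ŷ(186.8) = a + b·186.8 = 24.464831 + (-0.032098)·186.8 = 18.468911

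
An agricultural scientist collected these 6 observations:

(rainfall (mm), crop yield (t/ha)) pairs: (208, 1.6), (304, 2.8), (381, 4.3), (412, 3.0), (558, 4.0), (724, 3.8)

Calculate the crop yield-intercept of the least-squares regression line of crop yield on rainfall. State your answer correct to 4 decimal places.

n = 6, Σx = 2587, Σy = 19.5, Σxy = 9041.5, Σx² = 1286125
Sxx = Σx² − (Σx)²/n = 1286125 − 1115428.166667 = 170696.833333
Sxy = Σxy − (Σx)(Σy)/n = 9041.5 − 8407.75 = 633.75
b = Sxy/Sxx = 633.75/170696.833333 = 0.003713
a = ȳ − b·x̄ = 3.25 − 0.003713·431.166667 = 1.649198

1.6492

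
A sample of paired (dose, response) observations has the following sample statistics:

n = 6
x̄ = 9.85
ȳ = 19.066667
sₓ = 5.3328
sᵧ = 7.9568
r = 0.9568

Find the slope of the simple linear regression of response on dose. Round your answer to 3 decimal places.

b = r · sᵧ/sₓ = 0.9568 · 7.9568/5.3328 = 1.427593

1.428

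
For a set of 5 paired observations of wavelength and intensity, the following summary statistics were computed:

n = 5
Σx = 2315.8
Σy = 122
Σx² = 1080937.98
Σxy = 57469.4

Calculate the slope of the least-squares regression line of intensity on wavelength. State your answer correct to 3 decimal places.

0.115

Sxx = Σx² − (Σx)²/n = 1080937.98 − 1072585.928 = 8352.052
Sxy = Σxy − (Σx)(Σy)/n = 57469.4 − 56505.52 = 963.88
b = Sxy/Sxx = 963.88/8352.052 = 0.115406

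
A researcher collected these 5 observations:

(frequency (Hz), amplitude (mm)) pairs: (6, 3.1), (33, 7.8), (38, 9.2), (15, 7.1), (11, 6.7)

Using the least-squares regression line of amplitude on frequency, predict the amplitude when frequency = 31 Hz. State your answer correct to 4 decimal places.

8.1890

n = 5, Σx = 103, Σy = 33.9, Σxy = 805.8, Σx² = 2915
Sxx = Σx² − (Σx)²/n = 2915 − 2121.8 = 793.2
Sxy = Σxy − (Σx)(Σy)/n = 805.8 − 698.34 = 107.46
b = Sxy/Sxx = 107.46/793.2 = 0.135477
a = ȳ − b·x̄ = 6.78 − 0.135477·20.6 = 3.989183
ŷ(31) = a + b·31 = 3.989183 + 0.135477·31 = 8.188956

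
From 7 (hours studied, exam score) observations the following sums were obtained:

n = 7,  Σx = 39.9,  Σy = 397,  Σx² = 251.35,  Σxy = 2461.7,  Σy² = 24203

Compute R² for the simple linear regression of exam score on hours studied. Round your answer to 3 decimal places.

0.979

Sxx = Σx² − (Σx)²/n = 251.35 − 227.43 = 23.92
Sxy = Σxy − (Σx)(Σy)/n = 2461.7 − 2262.9 = 198.8
Syy = Σy² − (Σy)²/n = 24203 − 22515.571429 = 1687.428571
R² = Sxy²/(Sxx·Syy) = (198.8)²/(23.92·1687.428571) = 0.979143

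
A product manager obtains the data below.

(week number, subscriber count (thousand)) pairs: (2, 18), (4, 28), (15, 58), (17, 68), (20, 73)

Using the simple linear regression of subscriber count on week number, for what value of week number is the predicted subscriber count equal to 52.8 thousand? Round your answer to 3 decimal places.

12.853

n = 5, Σx = 58, Σy = 245, Σxy = 3634, Σx² = 934
Sxx = Σx² − (Σx)²/n = 934 − 672.8 = 261.2
Sxy = Σxy − (Σx)(Σy)/n = 3634 − 2842 = 792
b = Sxy/Sxx = 792/261.2 = 3.032159
a = ȳ − b·x̄ = 49 − 3.032159·11.6 = 13.826953
Set a + b·x = 52.8: x = (52.8 − 13.826953) / 3.032159 = 12.853232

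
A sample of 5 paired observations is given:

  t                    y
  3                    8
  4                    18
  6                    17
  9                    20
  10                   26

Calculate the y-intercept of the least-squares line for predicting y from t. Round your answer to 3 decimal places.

6.032

n = 5, Σx = 32, Σy = 89, Σxy = 638, Σx² = 242
Sxx = Σx² − (Σx)²/n = 242 − 204.8 = 37.2
Sxy = Σxy − (Σx)(Σy)/n = 638 − 569.6 = 68.4
b = Sxy/Sxx = 68.4/37.2 = 1.838710
a = ȳ − b·x̄ = 17.8 − 1.838710·6.4 = 6.032258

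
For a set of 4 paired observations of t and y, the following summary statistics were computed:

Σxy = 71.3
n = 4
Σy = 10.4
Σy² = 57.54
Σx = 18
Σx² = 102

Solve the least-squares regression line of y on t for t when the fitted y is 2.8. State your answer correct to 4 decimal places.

4.6714

Sxx = Σx² − (Σx)²/n = 102 − 81 = 21
Sxy = Σxy − (Σx)(Σy)/n = 71.3 − 46.8 = 24.5
b = Sxy/Sxx = 24.5/21 = 1.166667
a = ȳ − b·x̄ = 2.6 − 1.166667·4.5 = -2.65
Set a + b·x = 2.8: x = (2.8 − (-2.65)) / 1.166667 = 4.671429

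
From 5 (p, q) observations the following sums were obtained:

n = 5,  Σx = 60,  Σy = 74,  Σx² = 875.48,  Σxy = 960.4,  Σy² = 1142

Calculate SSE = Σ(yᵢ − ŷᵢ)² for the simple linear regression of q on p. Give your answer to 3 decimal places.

13.087

Sxx = Σx² − (Σx)²/n = 875.48 − 720 = 155.48
Sxy = Σxy − (Σx)(Σy)/n = 960.4 − 888 = 72.4
Syy = Σy² − (Σy)²/n = 1142 − 1095.2 = 46.8
b = Sxy/Sxx = 72.4/155.48 = 0.465655
SSE = Syy − b·Sxy = 46.8 − 0.465655·72.4 = 13.086596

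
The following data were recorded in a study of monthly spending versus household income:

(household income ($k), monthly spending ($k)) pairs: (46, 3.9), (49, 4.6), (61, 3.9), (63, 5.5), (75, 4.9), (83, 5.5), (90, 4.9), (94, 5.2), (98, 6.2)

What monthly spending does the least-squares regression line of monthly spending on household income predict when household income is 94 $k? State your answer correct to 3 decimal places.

n = 9, Σx = 659, Σy = 44.6, Σxy = 3350.6, Σx² = 51261
Sxx = Σx² − (Σx)²/n = 51261 − 48253.444444 = 3007.555556
Sxy = Σxy − (Σx)(Σy)/n = 3350.6 − 3265.711111 = 84.888889
b = Sxy/Sxx = 84.888889/3007.555556 = 0.028225
a = ȳ − b·x̄ = 4.955556 − 0.028225·73.222222 = 2.888843
ŷ(94) = a + b·94 = 2.888843 + 0.028225·94 = 5.542013

5.542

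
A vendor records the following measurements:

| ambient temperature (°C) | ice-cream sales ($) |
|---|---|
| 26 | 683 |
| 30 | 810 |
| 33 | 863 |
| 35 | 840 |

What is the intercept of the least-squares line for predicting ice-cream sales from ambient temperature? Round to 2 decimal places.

218.76

n = 4, Σx = 124, Σy = 3196, Σxy = 99937, Σx² = 3890
Sxx = Σx² − (Σx)²/n = 3890 − 3844 = 46
Sxy = Σxy − (Σx)(Σy)/n = 99937 − 99076 = 861
b = Sxy/Sxx = 861/46 = 18.717391
a = ȳ − b·x̄ = 799 − 18.717391·31 = 218.760870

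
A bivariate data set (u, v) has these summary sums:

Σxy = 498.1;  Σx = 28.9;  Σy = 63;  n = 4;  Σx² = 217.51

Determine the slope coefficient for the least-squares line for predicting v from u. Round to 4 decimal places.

Sxx = Σx² − (Σx)²/n = 217.51 − 208.8025 = 8.7075
Sxy = Σxy − (Σx)(Σy)/n = 498.1 − 455.175 = 42.925
b = Sxy/Sxx = 42.925/8.7075 = 4.929658

4.9297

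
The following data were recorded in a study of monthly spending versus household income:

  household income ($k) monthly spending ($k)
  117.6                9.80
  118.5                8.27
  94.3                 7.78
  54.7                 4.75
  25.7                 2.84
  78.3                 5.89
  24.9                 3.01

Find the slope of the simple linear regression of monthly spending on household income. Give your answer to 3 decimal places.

n = 7, Σx = 514, Σy = 42.34, Σxy = 3735.078, Σx² = 47167.98
Sxx = Σx² − (Σx)²/n = 47167.98 − 37742.285714 = 9425.694286
Sxy = Σxy − (Σx)(Σy)/n = 3735.078 − 3108.965714 = 626.112286
b = Sxy/Sxx = 626.112286/9425.694286 = 0.066426

0.066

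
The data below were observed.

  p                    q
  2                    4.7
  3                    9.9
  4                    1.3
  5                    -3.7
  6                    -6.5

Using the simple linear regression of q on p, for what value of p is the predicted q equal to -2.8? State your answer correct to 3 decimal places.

5.094

n = 5, Σx = 20, Σy = 5.7, Σxy = -13.2, Σx² = 90
Sxx = Σx² − (Σx)²/n = 90 − 80 = 10
Sxy = Σxy − (Σx)(Σy)/n = -13.2 − 22.8 = -36
b = Sxy/Sxx = -36/10 = -3.6
a = ȳ − b·x̄ = 1.14 − (-3.6)·4 = 15.54
Set a + b·x = -2.8: x = (-2.8 − 15.54) / (-3.6) = 5.094444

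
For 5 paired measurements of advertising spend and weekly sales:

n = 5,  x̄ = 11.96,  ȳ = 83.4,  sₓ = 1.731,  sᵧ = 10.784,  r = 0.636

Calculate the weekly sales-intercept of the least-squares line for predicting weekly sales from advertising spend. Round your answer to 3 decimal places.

b = r · sᵧ/sₓ = 0.636 · 10.784/1.731 = 3.962232
a = ȳ − b·x̄ = 83.4 − 3.962232·11.96 = 36.011702

36.012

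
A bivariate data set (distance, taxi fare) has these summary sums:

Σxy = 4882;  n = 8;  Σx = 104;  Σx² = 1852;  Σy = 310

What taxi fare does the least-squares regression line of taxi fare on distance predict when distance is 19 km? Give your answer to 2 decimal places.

48.97

Sxx = Σx² − (Σx)²/n = 1852 − 1352 = 500
Sxy = Σxy − (Σx)(Σy)/n = 4882 − 4030 = 852
b = Sxy/Sxx = 852/500 = 1.704
a = ȳ − b·x̄ = 38.75 − 1.704·13 = 16.598
ŷ(19) = a + b·19 = 16.598 + 1.704·19 = 48.974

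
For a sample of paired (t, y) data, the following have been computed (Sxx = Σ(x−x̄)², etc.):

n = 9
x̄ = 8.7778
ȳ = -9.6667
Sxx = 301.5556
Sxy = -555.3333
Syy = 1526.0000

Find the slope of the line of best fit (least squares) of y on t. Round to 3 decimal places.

b = Sxy/Sxx = -555.3333/301.5556 = -1.841562

-1.842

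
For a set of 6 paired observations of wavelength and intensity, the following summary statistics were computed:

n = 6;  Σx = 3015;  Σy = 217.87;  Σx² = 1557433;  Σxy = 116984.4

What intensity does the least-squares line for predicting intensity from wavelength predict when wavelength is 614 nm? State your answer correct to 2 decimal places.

Sxx = Σx² − (Σx)²/n = 1557433 − 1515037.5 = 42395.5
Sxy = Σxy − (Σx)(Σy)/n = 116984.4 − 109479.675 = 7504.725
b = Sxy/Sxx = 7504.725/42395.5 = 0.177017
a = ȳ − b·x̄ = 36.311667 − 0.177017·502.5 = -52.639385
ŷ(614) = a + b·614 = -52.639385 + 0.177017·614 = 56.049064

56.05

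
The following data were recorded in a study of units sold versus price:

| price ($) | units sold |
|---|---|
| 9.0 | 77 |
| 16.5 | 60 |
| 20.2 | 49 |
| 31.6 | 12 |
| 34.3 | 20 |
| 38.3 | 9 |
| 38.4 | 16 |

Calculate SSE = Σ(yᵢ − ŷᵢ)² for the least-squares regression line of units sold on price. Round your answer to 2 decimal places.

210.45

n = 7, Σx = 188.3, Σy = 243, Σxy = 4697.1, Σx² = 5877.79, Σy² = 12811
Sxx = Σx² − (Σx)²/n = 5877.79 − 5065.27 = 812.52
Sxy = Σxy − (Σx)(Σy)/n = 4697.1 − 6536.7 = -1839.6
Syy = Σy² − (Σy)²/n = 12811 − 8435.571429 = 4375.428571
b = Sxy/Sxx = -1839.6/812.52 = -2.264067
SSE = Syy − b·Sxy = 4375.428571 − (-2.264067)·(-1839.6) = 210.450282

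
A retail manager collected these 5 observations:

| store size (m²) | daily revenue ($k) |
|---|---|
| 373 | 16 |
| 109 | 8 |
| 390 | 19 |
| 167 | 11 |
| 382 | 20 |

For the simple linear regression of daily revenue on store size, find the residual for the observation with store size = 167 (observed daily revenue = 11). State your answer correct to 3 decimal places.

0.524

n = 5, Σx = 1421, Σy = 74, Σxy = 23727, Σx² = 476923
Sxx = Σx² − (Σx)²/n = 476923 − 403848.2 = 73074.8
Sxy = Σxy − (Σx)(Σy)/n = 23727 − 21030.8 = 2696.2
b = Sxy/Sxx = 2696.2/73074.8 = 0.036896
a = ȳ − b·x̄ = 14.8 − 0.036896·284.2 = 4.314032
ŷ(167) = 4.314032 + 0.036896·167 = 10.475737
residual = y − ŷ = 11 − 10.475737 = 0.524263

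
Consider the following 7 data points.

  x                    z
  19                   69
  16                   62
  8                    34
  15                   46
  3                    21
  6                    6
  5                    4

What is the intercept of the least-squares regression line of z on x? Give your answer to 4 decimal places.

-4.5243

n = 7, Σx = 72, Σy = 242, Σxy = 3384, Σx² = 976
Sxx = Σx² − (Σx)²/n = 976 − 740.571429 = 235.428571
Sxy = Σxy − (Σx)(Σy)/n = 3384 − 2489.142857 = 894.857143
b = Sxy/Sxx = 894.857143/235.428571 = 3.800971
a = ȳ − b·x̄ = 34.571429 − 3.800971·10.285714 = -4.524272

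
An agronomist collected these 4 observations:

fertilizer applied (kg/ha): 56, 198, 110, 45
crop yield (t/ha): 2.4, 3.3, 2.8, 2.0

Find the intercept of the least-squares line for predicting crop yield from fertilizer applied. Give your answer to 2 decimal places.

n = 4, Σx = 409, Σy = 10.5, Σxy = 1185.8, Σx² = 56465
Sxx = Σx² − (Σx)²/n = 56465 − 41820.25 = 14644.75
Sxy = Σxy − (Σx)(Σy)/n = 1185.8 − 1073.625 = 112.175
b = Sxy/Sxx = 112.175/14644.75 = 0.007660
a = ȳ − b·x̄ = 2.625 − 0.007660·102.25 = 1.841791

1.84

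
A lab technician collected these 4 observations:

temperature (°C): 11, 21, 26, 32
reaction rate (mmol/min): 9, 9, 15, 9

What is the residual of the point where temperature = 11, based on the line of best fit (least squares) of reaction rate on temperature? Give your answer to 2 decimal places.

n = 4, Σx = 90, Σy = 42, Σxy = 966, Σx² = 2262
Sxx = Σx² − (Σx)²/n = 2262 − 2025 = 237
Sxy = Σxy − (Σx)(Σy)/n = 966 − 945 = 21
b = Sxy/Sxx = 21/237 = 0.088608
a = ȳ − b·x̄ = 10.5 − 0.088608·22.5 = 8.506329
ŷ(11) = 8.506329 + 0.088608·11 = 9.481013
residual = y − ŷ = 9 − 9.481013 = -0.481013

-0.48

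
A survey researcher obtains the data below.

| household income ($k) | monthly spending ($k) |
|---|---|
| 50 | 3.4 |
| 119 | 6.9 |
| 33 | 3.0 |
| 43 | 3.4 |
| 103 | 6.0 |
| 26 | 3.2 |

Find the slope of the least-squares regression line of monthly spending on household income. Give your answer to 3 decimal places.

n = 6, Σx = 374, Σy = 25.9, Σxy = 1937.5, Σx² = 30884
Sxx = Σx² − (Σx)²/n = 30884 − 23312.666667 = 7571.333333
Sxy = Σxy − (Σx)(Σy)/n = 1937.5 − 1614.433333 = 323.066667
b = Sxy/Sxx = 323.066667/7571.333333 = 0.042670

0.043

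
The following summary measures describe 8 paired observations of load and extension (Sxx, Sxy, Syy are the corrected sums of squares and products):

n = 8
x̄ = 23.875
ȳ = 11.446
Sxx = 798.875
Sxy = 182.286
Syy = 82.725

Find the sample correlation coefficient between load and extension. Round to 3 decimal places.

0.709

r = Sxy/√(Sxx·Syy) = 182.286/√(66086.934375) = 182.286/257.073792 = 0.709080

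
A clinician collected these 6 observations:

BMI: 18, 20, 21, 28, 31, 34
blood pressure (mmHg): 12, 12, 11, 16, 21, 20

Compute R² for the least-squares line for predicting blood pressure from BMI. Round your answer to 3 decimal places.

n = 6, Σx = 152, Σy = 92, Σxy = 2466, Σx² = 4066, Σy² = 1506
Sxx = Σx² − (Σx)²/n = 4066 − 3850.666667 = 215.333333
Sxy = Σxy − (Σx)(Σy)/n = 2466 − 2330.666667 = 135.333333
Syy = Σy² − (Σy)²/n = 1506 − 1410.666667 = 95.333333
R² = Sxy²/(Sxx·Syy) = (135.333333)²/(215.333333·95.333333) = 0.892182

0.892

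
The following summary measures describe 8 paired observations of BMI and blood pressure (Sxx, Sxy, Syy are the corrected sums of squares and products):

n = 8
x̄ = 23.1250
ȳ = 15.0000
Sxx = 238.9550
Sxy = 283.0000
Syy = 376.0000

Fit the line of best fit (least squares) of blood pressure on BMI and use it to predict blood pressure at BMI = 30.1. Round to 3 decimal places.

23.261

b = Sxy/Sxx = 283/238.955 = 1.184323
a = ȳ − b·x̄ = 15 − 1.184323·23.125 = -12.387479
ŷ(30.1) = a + b·30.1 = -12.387479 + 1.184323·30.1 = 23.260656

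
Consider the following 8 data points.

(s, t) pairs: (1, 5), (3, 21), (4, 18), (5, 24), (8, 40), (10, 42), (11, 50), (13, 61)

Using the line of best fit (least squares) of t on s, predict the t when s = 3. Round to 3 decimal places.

n = 8, Σx = 55, Σy = 261, Σxy = 2343, Σx² = 505
Sxx = Σx² − (Σx)²/n = 505 − 378.125 = 126.875
Sxy = Σxy − (Σx)(Σy)/n = 2343 − 1794.375 = 548.625
b = Sxy/Sxx = 548.625/126.875 = 4.324138
a = ȳ − b·x̄ = 32.625 − 4.324138·6.875 = 2.896552
ŷ(3) = a + b·3 = 2.896552 + 4.324138·3 = 15.868966

15.869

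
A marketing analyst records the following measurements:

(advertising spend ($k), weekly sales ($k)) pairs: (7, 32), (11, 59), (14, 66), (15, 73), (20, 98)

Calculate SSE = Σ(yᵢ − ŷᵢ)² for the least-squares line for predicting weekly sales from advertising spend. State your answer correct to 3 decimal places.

38.292

n = 5, Σx = 67, Σy = 328, Σxy = 4852, Σx² = 991, Σy² = 23794
Sxx = Σx² − (Σx)²/n = 991 − 897.8 = 93.2
Sxy = Σxy − (Σx)(Σy)/n = 4852 − 4395.2 = 456.8
Syy = Σy² − (Σy)²/n = 23794 − 21516.8 = 2277.2
b = Sxy/Sxx = 456.8/93.2 = 4.901288
SSE = Syy − b·Sxy = 2277.2 − 4.901288·456.8 = 38.291845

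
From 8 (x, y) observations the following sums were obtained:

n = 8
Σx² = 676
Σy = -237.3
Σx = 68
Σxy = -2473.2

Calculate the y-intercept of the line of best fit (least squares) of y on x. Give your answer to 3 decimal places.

Sxx = Σx² − (Σx)²/n = 676 − 578 = 98
Sxy = Σxy − (Σx)(Σy)/n = -2473.2 − (-2017.05) = -456.15
b = Sxy/Sxx = -456.15/98 = -4.654592
a = ȳ − b·x̄ = -29.6625 − (-4.654592)·8.5 = 9.901531

9.902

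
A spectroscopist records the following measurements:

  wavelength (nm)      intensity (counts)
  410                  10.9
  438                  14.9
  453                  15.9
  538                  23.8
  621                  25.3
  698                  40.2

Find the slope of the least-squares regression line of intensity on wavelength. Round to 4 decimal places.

n = 6, Σx = 3158, Σy = 131, Σxy = 74773.2, Σx² = 1727442
Sxx = Σx² − (Σx)²/n = 1727442 − 1662160.666667 = 65281.333333
Sxy = Σxy − (Σx)(Σy)/n = 74773.2 − 68949.666667 = 5823.533333
b = Sxy/Sxx = 5823.533333/65281.333333 = 0.089207

0.0892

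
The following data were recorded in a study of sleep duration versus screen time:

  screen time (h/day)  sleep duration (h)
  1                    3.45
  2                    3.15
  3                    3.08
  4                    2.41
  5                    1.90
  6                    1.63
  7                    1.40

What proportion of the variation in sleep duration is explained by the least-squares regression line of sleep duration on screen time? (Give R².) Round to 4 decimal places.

n = 7, Σx = 28, Σy = 17.02, Σxy = 57.71, Σx² = 140, Σy² = 45.3464
Sxx = Σx² − (Σx)²/n = 140 − 112 = 28
Sxy = Σxy − (Σx)(Σy)/n = 57.71 − 68.08 = -10.37
Syy = Σy² − (Σy)²/n = 45.3464 − 41.382914 = 3.963486
R² = Sxy²/(Sxx·Syy) = (-10.37)²/(28·3.963486) = 0.968996

0.9690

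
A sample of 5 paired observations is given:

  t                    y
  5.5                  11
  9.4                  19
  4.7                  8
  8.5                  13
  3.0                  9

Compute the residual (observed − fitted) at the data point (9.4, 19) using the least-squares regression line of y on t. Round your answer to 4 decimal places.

2.4265

n = 5, Σx = 31.1, Σy = 60, Σxy = 414.2, Σx² = 221.95
Sxx = Σx² − (Σx)²/n = 221.95 − 193.442 = 28.508
Sxy = Σxy − (Σx)(Σy)/n = 414.2 − 373.2 = 41
b = Sxy/Sxx = 41/28.508 = 1.438193
a = ȳ − b·x̄ = 12 − 1.438193·6.22 = 3.054441
ŷ(9.4) = 3.054441 + 1.438193·9.4 = 16.573453
residual = y − ŷ = 19 − 16.573453 = 2.426547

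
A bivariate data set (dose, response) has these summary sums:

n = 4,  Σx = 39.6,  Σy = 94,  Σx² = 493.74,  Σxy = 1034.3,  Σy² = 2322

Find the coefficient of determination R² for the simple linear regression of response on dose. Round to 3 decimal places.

Sxx = Σx² − (Σx)²/n = 493.74 − 392.04 = 101.7
Sxy = Σxy − (Σx)(Σy)/n = 1034.3 − 930.6 = 103.7
Syy = Σy² − (Σy)²/n = 2322 − 2209 = 113
R² = Sxy²/(Sxx·Syy) = (103.7)²/(101.7·113) = 0.935746

0.936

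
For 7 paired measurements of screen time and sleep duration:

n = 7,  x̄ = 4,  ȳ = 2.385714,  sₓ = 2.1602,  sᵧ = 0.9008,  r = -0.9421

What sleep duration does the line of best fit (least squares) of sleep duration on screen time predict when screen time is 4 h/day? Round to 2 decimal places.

2.39

b = r · sᵧ/sₓ = -0.9421 · 0.9008/2.1602 = -0.392854
a = ȳ − b·x̄ = 2.385714 − (-0.392854)·4 = 3.957131
ŷ(4) = a + b·4 = 3.957131 + (-0.392854)·4 = 2.385714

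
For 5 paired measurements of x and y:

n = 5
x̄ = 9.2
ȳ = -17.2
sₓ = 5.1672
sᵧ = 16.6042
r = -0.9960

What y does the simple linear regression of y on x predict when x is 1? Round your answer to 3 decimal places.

b = r · sᵧ/sₓ = -0.996 · 16.6042/5.1672 = -3.200531
a = ȳ − b·x̄ = -17.2 − (-3.200531)·9.2 = 12.244884
ŷ(1) = a + b·1 = 12.244884 + (-3.200531)·1 = 9.044353

9.044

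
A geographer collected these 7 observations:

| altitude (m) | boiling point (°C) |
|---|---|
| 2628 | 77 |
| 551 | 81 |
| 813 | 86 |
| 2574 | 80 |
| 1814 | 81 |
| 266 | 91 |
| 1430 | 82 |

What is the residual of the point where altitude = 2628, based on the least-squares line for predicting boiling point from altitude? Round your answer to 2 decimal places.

n = 7, Σx = 10076, Σy = 578, Σxy = 811225, Σx² = 19902682
Sxx = Σx² − (Σx)²/n = 19902682 − 14503682.285714 = 5398999.714286
Sxy = Σxy − (Σx)(Σy)/n = 811225 − 831989.714286 = -20764.714286
b = Sxy/Sxx = -20764.714286/5398999.714286 = -0.003846
a = ȳ − b·x̄ = 82.571429 − (-0.003846)·1439.428571 = 88.107514
ŷ(2628) = 88.107514 + (-0.003846)·2628 = 78.000147
residual = y − ŷ = 77 − 78.000147 = -1.000147

-1.00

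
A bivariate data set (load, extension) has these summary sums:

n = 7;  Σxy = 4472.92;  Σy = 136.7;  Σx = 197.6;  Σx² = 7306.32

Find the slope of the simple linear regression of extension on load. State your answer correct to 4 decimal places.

Sxx = Σx² − (Σx)²/n = 7306.32 − 5577.965714 = 1728.354286
Sxy = Σxy − (Σx)(Σy)/n = 4472.92 − 3858.845714 = 614.074286
b = Sxy/Sxx = 614.074286/1728.354286 = 0.355294

0.3553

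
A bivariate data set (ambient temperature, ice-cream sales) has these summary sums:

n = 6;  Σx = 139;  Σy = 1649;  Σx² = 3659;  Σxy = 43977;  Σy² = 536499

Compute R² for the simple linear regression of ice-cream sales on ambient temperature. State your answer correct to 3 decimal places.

0.912

Sxx = Σx² − (Σx)²/n = 3659 − 3220.166667 = 438.833333
Sxy = Σxy − (Σx)(Σy)/n = 43977 − 38201.833333 = 5775.166667
Syy = Σy² − (Σy)²/n = 536499 − 453200.166667 = 83298.833333
R² = Sxy²/(Sxx·Syy) = (5775.166667)²/(438.833333·83298.833333) = 0.912411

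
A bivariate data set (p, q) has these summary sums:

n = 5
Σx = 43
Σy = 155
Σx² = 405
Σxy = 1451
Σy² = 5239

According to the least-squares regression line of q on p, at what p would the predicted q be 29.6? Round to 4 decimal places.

Sxx = Σx² − (Σx)²/n = 405 − 369.8 = 35.2
Sxy = Σxy − (Σx)(Σy)/n = 1451 − 1333 = 118
b = Sxy/Sxx = 118/35.2 = 3.352273
a = ȳ − b·x̄ = 31 − 3.352273·8.6 = 2.170455
Set a + b·x = 29.6: x = (29.6 − 2.170455) / 3.352273 = 8.182373

8.1824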